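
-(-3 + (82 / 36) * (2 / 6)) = 121 / 54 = 2.24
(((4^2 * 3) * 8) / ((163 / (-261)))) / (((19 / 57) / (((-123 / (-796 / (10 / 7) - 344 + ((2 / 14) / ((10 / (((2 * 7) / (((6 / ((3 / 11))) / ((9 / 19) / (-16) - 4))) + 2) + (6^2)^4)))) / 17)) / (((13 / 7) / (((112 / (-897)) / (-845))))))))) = 854660479647744 / 24156576484005485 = 0.04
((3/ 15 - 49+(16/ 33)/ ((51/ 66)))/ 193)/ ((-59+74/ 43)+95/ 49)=0.00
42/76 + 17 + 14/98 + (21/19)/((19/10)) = 92373/5054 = 18.28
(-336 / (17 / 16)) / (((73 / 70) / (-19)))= 7150080 / 1241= 5761.55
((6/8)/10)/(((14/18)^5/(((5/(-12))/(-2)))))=59049/1075648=0.05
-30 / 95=-0.32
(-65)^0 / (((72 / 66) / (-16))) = -44 / 3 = -14.67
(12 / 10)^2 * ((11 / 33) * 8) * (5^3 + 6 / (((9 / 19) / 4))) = 16864 / 25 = 674.56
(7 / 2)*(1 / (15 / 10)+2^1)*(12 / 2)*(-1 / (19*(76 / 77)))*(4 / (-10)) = 2156 / 1805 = 1.19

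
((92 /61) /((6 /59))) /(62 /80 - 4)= -108560 /23607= -4.60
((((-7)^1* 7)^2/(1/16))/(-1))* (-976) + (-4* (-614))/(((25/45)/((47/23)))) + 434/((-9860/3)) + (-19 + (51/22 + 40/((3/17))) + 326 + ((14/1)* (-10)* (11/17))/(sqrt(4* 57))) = 14033354207918/374187 - 770* sqrt(57)/969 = 37503579.66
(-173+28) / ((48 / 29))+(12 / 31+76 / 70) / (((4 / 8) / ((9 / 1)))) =-3181753 / 52080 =-61.09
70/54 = 35/27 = 1.30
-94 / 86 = -47 / 43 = -1.09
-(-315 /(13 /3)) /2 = 945 /26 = 36.35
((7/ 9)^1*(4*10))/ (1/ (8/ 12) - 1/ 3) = 80/ 3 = 26.67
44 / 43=1.02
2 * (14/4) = 7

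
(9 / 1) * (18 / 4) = 81 / 2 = 40.50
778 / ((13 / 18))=1077.23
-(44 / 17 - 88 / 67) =-1452 / 1139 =-1.27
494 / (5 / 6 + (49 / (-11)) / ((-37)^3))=1651490412 / 2786209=592.74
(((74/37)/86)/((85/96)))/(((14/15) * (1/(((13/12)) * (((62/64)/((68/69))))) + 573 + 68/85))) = 6673680/136297849877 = 0.00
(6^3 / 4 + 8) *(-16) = -992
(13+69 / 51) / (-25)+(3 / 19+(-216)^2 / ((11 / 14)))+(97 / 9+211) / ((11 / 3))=15839389187 / 266475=59440.43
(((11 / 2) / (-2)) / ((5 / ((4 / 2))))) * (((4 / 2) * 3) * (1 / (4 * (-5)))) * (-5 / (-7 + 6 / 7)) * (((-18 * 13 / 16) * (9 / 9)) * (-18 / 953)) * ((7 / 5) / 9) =189189 / 16391600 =0.01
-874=-874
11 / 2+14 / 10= 69 / 10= 6.90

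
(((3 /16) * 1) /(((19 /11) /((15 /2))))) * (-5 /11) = -225 /608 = -0.37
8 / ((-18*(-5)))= 4 / 45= 0.09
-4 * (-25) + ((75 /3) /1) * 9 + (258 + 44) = 627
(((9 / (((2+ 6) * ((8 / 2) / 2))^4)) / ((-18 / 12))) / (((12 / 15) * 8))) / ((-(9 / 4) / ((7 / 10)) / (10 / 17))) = 35 / 13369344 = 0.00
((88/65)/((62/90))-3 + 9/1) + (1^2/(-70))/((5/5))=224297/28210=7.95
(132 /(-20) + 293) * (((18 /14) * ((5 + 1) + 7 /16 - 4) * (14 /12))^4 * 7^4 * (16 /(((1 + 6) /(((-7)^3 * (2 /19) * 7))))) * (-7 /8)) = 193366304831504259 /3112960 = 62116540151.98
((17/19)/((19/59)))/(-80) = -1003/28880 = -0.03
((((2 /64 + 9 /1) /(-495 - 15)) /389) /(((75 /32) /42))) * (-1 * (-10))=-238 /29175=-0.01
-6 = -6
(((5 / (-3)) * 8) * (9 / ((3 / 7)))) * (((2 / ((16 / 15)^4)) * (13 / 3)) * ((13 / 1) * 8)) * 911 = -177601629.64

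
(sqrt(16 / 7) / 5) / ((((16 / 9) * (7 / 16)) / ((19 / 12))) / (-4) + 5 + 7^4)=228 * sqrt(7) / 4799725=0.00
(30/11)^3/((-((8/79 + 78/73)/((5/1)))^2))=-5612336268750/15142958699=-370.62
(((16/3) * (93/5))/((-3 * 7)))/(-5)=496/525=0.94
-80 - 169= -249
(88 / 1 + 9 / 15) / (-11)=-443 / 55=-8.05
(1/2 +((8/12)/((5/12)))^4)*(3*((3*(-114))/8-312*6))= -202588209/5000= -40517.64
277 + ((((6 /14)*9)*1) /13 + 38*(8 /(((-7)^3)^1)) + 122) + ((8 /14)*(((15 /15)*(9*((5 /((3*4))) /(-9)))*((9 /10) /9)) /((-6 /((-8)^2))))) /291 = 4652695120 /11678121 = 398.41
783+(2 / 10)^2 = 19576 / 25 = 783.04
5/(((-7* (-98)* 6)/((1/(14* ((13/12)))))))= 5/62426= 0.00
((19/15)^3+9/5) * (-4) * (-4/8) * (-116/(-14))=1500344/23625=63.51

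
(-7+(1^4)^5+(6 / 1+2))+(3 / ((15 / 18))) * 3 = 64 / 5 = 12.80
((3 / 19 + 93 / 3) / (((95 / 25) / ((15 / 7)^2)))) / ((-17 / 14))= -31.01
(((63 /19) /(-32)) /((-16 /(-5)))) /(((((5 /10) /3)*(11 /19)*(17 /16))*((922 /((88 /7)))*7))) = -135 /219436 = -0.00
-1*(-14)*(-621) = -8694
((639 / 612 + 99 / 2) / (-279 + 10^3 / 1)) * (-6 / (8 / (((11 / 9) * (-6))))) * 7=37807 / 14008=2.70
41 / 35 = 1.17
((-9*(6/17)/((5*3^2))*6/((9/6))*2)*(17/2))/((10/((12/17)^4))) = -248832/2088025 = -0.12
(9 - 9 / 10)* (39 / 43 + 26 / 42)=18603 / 1505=12.36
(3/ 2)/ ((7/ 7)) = 3/ 2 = 1.50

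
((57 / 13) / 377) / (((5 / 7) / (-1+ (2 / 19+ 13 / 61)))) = -3318 / 298961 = -0.01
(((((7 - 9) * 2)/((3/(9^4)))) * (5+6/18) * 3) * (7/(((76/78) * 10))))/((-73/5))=9552816/1387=6887.39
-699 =-699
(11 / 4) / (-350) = -11 / 1400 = -0.01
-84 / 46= -1.83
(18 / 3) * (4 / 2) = 12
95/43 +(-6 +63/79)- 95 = -332883/3397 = -97.99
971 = 971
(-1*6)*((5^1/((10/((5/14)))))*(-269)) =4035/14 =288.21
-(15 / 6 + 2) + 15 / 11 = -69 / 22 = -3.14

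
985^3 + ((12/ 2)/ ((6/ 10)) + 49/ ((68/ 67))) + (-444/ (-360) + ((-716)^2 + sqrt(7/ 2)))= sqrt(14)/ 2 + 975308027323/ 1020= 956184342.38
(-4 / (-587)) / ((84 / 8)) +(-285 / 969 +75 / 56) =250469 / 239496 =1.05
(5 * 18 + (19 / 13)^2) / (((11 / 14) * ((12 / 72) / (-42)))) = -54934488 / 1859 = -29550.56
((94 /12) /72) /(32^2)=47 /442368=0.00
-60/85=-12/17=-0.71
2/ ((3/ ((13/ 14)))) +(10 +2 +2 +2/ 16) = 2477/ 168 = 14.74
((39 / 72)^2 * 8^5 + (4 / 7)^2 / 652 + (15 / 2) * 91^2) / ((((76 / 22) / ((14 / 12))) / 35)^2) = 1528369495639525 / 152521056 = 10020711.47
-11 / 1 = -11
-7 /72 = -0.10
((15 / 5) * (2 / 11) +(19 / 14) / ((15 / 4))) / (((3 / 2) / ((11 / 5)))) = 2096 / 1575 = 1.33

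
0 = 0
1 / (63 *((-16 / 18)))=-0.02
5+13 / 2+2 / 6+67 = 78.83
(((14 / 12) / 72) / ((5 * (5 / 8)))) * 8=28 / 675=0.04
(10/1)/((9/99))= 110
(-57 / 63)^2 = 361 / 441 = 0.82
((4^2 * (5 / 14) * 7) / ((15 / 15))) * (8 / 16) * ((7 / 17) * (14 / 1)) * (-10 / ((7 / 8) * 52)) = -5600 / 221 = -25.34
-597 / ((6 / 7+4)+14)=-1393 / 44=-31.66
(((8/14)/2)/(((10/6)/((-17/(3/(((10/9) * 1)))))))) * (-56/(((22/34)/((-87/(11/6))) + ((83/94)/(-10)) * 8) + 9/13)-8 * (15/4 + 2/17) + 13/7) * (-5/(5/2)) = 1424491801784/331295517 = 4299.76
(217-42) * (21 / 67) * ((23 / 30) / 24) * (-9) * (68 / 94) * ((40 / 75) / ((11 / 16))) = -306544 / 34639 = -8.85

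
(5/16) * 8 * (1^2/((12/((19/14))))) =95/336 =0.28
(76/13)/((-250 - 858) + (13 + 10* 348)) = 76/31005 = 0.00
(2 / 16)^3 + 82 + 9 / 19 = 802323 / 9728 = 82.48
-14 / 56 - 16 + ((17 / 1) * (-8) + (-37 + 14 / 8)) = -375 / 2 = -187.50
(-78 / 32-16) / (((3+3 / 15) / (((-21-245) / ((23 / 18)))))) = 1199.44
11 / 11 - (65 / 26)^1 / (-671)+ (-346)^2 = 160660219 / 1342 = 119717.00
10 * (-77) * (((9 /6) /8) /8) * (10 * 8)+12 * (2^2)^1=-5583 /4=-1395.75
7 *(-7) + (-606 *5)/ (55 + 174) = -14251/ 229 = -62.23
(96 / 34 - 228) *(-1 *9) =34452 / 17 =2026.59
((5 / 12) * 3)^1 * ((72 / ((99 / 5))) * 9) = 450 / 11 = 40.91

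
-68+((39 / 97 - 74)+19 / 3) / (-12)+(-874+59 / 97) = -1633883 / 1746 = -935.79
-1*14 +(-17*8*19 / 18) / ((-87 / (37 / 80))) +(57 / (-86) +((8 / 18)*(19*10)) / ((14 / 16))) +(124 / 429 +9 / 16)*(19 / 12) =905459451433 / 10784854080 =83.96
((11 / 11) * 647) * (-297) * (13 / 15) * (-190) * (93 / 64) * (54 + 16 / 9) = 41034636357 / 16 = 2564664772.31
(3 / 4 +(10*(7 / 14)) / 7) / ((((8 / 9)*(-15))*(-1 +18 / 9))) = -123 / 1120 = -0.11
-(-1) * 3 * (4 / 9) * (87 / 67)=116 / 67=1.73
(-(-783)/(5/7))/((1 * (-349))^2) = 0.01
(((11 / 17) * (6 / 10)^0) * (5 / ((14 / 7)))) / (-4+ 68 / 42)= -231 / 340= -0.68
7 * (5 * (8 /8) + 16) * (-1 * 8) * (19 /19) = -1176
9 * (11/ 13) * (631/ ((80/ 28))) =437283/ 260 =1681.86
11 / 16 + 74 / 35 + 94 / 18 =40441 / 5040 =8.02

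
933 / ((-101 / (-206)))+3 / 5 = 961293 / 505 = 1903.55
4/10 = 2/5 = 0.40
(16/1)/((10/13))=104/5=20.80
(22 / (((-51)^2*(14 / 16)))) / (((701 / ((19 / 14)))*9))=1672 / 804075741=0.00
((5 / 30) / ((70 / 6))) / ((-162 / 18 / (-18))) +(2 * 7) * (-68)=-951.97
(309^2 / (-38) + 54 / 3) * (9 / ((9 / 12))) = -568782 / 19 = -29935.89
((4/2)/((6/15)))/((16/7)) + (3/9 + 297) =14377/48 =299.52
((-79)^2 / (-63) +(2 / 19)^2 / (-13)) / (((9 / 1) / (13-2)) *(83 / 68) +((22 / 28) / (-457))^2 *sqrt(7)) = -1943206919623181137218370 / 19589379620972374293847 +51765385502830650530 *sqrt(7) / 176304416588751368644623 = -99.20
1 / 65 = 0.02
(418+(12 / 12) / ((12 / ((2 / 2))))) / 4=104.52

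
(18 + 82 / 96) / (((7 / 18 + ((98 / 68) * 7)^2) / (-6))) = -2353905 / 2125774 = -1.11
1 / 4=0.25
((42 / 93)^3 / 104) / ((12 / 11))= 3773 / 4647396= 0.00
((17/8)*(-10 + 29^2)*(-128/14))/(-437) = 113016/3059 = 36.95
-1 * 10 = -10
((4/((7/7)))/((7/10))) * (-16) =-91.43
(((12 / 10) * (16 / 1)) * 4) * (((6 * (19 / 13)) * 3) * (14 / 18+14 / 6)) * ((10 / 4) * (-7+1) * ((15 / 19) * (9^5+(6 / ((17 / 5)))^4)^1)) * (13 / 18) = -265178808599040 / 83521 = -3174995613.07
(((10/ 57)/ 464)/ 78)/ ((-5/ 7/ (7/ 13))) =-49/ 13409136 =-0.00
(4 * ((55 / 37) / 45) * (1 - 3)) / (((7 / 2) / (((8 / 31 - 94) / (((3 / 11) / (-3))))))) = -5626016 / 72261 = -77.86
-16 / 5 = -3.20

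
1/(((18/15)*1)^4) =625/1296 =0.48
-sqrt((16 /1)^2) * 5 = -80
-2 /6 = -1 /3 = -0.33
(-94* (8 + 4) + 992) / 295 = -136 / 295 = -0.46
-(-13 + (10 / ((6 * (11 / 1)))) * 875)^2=-15570916 / 1089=-14298.36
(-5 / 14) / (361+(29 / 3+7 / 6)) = -15 / 15617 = -0.00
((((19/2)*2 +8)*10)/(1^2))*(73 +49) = 32940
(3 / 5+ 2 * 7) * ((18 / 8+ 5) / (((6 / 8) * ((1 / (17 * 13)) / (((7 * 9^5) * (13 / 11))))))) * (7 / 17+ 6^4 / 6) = 181353809582127 / 55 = 3297341992402.31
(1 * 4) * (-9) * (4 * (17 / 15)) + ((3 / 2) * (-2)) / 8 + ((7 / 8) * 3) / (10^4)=-13085979 / 80000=-163.57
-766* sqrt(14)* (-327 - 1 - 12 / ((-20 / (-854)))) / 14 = 172048.46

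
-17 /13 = -1.31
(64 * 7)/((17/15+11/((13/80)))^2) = 17035200/180123241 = 0.09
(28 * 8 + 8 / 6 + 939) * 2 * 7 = 48902 / 3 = 16300.67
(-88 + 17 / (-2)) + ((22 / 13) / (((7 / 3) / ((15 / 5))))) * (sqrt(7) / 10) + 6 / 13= -2497 / 26 + 99 * sqrt(7) / 455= -95.46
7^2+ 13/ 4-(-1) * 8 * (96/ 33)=3323/ 44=75.52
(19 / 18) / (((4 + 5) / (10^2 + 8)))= 38 / 3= 12.67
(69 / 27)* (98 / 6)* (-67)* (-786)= 19783358 / 9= 2198150.89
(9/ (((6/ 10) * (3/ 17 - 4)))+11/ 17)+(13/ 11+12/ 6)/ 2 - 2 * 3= -37365/ 4862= -7.69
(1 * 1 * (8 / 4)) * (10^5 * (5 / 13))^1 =1000000 / 13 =76923.08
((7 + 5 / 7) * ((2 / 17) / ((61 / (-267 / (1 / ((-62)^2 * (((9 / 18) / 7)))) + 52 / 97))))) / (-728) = 1.50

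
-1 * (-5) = 5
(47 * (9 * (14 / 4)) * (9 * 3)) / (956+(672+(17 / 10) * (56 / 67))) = 8927415 / 363904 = 24.53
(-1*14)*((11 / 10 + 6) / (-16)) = 497 / 80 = 6.21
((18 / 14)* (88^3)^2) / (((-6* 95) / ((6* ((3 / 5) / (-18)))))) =696606130176 / 3325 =209505603.06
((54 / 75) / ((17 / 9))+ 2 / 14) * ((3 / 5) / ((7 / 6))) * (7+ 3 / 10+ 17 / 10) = 252558 / 104125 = 2.43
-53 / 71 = -0.75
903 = 903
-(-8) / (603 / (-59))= -472 / 603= -0.78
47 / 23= 2.04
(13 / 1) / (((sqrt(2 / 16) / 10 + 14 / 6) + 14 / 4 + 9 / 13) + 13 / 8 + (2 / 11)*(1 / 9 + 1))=287769853800 / 184892387287 - 861311880*sqrt(2) / 184892387287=1.55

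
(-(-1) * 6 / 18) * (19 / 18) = 19 / 54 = 0.35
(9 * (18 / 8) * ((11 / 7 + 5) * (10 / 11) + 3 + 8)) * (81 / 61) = 8575227 / 18788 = 456.42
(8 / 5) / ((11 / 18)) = 144 / 55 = 2.62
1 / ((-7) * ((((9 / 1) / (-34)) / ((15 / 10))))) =17 / 21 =0.81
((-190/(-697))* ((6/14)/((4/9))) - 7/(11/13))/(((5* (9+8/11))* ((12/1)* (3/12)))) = -859763/15661590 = -0.05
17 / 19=0.89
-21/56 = -3/8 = -0.38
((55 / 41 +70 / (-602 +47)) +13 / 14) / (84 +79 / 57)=2595343 / 103365346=0.03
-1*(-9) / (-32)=-9 / 32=-0.28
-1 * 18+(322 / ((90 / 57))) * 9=9087 / 5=1817.40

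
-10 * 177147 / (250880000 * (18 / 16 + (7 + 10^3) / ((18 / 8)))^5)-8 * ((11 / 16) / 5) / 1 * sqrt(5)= -11 * sqrt(5) / 10-83682825624 / 215503744123783713573828125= -2.46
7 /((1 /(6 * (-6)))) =-252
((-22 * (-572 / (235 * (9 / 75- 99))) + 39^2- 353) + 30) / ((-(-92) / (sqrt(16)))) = 17390689 / 334029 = 52.06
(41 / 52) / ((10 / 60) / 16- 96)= -984 / 119795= -0.01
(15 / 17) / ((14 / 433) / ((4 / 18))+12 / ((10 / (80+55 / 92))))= 0.01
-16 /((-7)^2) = -16 /49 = -0.33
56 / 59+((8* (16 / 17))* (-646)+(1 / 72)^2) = -1487393221 / 305856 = -4863.05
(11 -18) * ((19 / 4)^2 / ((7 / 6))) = -1083 / 8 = -135.38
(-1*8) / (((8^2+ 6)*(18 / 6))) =-4 / 105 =-0.04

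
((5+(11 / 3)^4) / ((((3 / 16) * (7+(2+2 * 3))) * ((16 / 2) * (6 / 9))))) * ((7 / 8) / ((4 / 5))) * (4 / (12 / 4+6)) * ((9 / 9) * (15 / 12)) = 263305 / 34992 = 7.52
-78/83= -0.94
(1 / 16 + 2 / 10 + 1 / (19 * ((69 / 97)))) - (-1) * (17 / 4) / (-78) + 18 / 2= 9.28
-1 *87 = -87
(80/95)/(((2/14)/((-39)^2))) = 170352/19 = 8965.89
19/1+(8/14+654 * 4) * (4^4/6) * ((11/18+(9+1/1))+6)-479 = 350408036/189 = 1854010.77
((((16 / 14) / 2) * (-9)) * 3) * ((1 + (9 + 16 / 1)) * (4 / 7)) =-11232 / 49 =-229.22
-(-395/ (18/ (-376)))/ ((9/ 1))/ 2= -37130/ 81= -458.40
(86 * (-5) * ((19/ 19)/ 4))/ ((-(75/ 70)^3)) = 58996/ 675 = 87.40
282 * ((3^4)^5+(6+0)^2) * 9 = 8849458901106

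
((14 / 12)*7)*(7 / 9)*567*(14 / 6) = 16807 / 2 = 8403.50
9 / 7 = 1.29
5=5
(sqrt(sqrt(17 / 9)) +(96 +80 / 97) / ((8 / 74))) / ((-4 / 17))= -369223 / 97 - 17 * 17^(1 / 4) * sqrt(3) / 12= -3811.41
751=751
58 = 58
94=94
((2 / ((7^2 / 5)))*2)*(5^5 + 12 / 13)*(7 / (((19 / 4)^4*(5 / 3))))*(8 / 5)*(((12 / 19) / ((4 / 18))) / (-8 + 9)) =53929525248 / 1126625045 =47.87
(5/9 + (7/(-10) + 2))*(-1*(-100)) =1670/9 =185.56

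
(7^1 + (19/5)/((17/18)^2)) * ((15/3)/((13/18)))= 292878/3757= 77.96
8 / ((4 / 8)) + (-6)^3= -200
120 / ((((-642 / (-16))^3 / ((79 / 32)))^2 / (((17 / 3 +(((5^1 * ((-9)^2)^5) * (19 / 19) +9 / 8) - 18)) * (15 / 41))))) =16712464460275782400 / 14951776495471587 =1117.76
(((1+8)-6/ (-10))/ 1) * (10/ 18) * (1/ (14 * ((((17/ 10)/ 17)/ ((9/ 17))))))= 240/ 119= 2.02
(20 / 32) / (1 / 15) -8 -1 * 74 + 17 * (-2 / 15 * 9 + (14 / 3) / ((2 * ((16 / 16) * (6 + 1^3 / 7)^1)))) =-446689 / 5160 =-86.57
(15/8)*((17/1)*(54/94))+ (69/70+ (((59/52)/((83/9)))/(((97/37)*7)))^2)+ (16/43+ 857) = 76080682387916742951/86783815143560080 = 876.67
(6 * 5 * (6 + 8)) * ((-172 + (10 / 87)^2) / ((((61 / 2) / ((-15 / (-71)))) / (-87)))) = 43530.81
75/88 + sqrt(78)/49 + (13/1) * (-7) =-7933/88 + sqrt(78)/49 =-89.97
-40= -40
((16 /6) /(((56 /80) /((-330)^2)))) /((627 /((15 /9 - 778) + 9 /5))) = -204476800 /399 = -512473.18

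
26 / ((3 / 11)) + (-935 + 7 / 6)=-1677 / 2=-838.50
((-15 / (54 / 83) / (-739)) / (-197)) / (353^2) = -415 / 326537136846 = -0.00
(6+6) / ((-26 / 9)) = -54 / 13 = -4.15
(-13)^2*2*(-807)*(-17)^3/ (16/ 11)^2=81076011159/ 128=633406337.18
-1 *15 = -15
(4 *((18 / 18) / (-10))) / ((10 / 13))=-13 / 25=-0.52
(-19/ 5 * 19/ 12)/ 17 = -0.35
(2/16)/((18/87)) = 29/48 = 0.60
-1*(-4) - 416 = -412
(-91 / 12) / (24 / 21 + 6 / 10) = -3185 / 732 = -4.35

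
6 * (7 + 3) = 60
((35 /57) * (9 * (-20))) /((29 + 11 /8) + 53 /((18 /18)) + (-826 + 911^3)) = -5600 /38306902611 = -0.00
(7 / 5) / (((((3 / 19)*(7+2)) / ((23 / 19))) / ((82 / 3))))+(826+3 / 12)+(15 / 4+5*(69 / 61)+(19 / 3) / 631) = 868.26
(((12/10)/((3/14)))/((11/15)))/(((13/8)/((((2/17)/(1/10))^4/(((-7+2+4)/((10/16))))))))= -67200000/11943503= -5.63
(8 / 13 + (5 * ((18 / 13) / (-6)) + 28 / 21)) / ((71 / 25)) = 775 / 2769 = 0.28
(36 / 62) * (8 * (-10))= -1440 / 31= -46.45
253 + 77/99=2284/9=253.78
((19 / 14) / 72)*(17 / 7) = 323 / 7056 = 0.05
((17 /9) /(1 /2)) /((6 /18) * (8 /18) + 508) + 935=6414151 /6860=935.01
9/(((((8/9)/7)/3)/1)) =1701/8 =212.62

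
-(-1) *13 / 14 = 13 / 14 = 0.93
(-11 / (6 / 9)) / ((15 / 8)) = -44 / 5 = -8.80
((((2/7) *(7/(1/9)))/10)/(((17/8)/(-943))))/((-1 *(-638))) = -33948/27115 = -1.25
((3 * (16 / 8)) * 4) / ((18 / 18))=24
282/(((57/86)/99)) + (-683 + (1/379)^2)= 113094161318/2729179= 41438.89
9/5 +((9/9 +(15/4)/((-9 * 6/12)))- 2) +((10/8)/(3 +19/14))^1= 232/915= 0.25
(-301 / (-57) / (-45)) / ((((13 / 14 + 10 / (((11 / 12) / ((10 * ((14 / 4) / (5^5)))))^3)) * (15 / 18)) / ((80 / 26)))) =-876380312500000 / 1878189675470901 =-0.47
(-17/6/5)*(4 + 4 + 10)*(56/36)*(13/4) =-1547/30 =-51.57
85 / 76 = 1.12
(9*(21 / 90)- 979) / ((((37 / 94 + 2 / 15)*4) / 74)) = -50964873 / 1486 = -34296.68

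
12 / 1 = 12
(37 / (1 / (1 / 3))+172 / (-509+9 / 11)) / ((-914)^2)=0.00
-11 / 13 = -0.85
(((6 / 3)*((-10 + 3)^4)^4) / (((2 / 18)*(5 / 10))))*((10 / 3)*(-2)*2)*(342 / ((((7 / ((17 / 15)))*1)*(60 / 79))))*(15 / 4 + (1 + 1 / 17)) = -5592555295777902866.40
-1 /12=-0.08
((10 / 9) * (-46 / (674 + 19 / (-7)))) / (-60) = 161 / 126873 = 0.00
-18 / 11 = -1.64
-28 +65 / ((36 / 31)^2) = 20.20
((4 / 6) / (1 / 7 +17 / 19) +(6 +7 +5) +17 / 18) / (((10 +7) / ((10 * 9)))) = 2385 / 23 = 103.70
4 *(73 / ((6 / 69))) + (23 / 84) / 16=4513175 / 1344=3358.02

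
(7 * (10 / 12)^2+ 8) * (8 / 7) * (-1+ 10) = 926 / 7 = 132.29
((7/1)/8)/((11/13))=91/88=1.03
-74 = -74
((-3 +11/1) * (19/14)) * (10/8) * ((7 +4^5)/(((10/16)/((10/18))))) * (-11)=-8619160/63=-136812.06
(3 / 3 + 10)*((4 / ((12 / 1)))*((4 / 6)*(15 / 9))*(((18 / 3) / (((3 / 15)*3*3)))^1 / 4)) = 275 / 81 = 3.40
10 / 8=5 / 4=1.25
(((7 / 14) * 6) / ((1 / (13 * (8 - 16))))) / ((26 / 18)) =-216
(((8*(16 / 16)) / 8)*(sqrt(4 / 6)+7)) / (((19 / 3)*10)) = 0.12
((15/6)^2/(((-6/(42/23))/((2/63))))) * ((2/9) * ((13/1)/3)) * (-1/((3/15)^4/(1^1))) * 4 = 812500/5589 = 145.37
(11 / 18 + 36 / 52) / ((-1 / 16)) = -20.85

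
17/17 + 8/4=3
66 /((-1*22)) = -3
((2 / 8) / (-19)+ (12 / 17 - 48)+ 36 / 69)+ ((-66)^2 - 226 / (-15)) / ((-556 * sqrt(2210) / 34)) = -1390279 / 29716 - 32783 * sqrt(2210) / 271050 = -52.47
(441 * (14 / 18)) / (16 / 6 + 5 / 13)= 1911 / 17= 112.41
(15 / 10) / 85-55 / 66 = -208 / 255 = -0.82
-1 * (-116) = 116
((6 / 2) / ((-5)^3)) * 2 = -6 / 125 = -0.05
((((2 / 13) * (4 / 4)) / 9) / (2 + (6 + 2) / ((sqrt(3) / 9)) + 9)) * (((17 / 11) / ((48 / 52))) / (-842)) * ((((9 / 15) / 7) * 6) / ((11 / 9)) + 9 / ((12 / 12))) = 6851 / 3125647140 - 13702 * sqrt(3) / 2865176545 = -0.00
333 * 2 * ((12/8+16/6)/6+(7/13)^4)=29617057/57122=518.49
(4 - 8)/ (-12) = 1/ 3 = 0.33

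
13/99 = 0.13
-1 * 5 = -5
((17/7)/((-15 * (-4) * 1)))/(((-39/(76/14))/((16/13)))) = -0.01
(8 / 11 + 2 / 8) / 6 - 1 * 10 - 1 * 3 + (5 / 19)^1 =-63071 / 5016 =-12.57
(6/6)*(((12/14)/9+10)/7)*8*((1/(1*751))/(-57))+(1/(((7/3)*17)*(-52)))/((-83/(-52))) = -0.00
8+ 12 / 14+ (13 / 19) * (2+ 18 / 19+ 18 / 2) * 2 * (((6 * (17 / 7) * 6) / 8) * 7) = 3182903 / 2527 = 1259.56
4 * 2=8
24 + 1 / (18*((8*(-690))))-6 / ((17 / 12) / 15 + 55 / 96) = 1433167679 / 95484960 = 15.01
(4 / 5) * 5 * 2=8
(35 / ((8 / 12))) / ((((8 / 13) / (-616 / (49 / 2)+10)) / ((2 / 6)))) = -3445 / 8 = -430.62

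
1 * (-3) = -3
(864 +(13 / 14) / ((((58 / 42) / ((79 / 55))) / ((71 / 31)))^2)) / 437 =4250394728739 / 2136762213850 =1.99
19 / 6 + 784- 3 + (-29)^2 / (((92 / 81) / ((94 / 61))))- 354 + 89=6987703 / 4209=1660.18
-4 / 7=-0.57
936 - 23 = 913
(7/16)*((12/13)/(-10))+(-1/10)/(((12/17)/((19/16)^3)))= -1773887/6389760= -0.28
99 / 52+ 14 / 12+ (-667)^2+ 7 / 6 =69403345 / 156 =444893.24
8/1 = 8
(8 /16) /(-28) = -0.02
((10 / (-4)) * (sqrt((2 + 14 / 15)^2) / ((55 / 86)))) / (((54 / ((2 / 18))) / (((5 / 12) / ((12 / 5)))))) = -215 / 52488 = -0.00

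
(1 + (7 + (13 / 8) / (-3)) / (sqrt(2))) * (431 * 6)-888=1698 + 66805 * sqrt(2) / 8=13507.57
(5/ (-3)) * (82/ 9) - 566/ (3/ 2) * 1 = -10598/ 27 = -392.52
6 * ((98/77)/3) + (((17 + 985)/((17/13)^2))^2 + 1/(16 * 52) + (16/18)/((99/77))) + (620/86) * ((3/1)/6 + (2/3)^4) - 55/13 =304692797821060387/887450046912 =343335.15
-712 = -712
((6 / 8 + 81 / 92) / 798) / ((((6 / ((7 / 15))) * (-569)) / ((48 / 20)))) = -1 / 1491918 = -0.00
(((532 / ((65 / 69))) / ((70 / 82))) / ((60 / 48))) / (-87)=-286672 / 47125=-6.08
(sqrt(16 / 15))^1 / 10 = 2*sqrt(15) / 75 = 0.10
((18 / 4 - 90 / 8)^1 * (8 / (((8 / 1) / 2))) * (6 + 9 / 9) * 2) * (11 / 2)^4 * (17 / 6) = -15680511 / 32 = -490015.97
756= 756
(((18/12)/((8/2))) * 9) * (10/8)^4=16875/2048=8.24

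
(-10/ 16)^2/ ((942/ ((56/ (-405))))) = -35/ 610416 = -0.00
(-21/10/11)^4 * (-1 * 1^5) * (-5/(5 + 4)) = 21609/29282000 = 0.00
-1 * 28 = -28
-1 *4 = -4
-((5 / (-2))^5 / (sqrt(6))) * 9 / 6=59.80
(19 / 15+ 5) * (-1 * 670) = -4198.67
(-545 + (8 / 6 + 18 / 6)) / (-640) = 811 / 960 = 0.84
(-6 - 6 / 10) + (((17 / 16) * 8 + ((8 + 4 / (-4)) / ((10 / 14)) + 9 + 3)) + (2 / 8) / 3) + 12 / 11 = 16417 / 660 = 24.87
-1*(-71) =71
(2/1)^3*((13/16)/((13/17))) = 17/2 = 8.50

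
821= 821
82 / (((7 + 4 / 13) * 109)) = 0.10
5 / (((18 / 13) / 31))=2015 / 18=111.94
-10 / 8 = -1.25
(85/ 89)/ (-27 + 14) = -85/ 1157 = -0.07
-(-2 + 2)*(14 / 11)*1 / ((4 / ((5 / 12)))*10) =0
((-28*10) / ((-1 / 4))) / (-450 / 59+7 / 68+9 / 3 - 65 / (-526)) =-1181774720 / 4643323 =-254.51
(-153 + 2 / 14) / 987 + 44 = 43.85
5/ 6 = 0.83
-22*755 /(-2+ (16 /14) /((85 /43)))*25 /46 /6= 123536875 /116748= 1058.15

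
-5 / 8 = -0.62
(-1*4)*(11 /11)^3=-4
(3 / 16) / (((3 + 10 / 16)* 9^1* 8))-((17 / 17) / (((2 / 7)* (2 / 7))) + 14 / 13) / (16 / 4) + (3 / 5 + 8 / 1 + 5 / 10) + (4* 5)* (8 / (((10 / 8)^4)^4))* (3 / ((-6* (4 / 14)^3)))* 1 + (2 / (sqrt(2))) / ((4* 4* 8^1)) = -25065602329173563 / 276123046875000 + sqrt(2) / 128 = -90.77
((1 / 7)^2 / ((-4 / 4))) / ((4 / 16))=-0.08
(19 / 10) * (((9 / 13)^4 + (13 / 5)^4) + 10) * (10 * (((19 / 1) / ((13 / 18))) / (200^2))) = 810899712351 / 1160290625000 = 0.70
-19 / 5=-3.80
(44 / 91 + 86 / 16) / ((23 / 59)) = 251635 / 16744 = 15.03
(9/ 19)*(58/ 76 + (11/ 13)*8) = 33489/ 9386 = 3.57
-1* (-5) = 5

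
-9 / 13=-0.69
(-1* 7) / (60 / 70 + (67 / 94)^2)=-432964 / 84439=-5.13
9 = 9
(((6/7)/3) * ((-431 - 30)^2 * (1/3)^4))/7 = 425042/3969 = 107.09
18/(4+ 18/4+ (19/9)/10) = 405/196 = 2.07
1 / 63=0.02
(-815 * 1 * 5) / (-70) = 815 / 14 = 58.21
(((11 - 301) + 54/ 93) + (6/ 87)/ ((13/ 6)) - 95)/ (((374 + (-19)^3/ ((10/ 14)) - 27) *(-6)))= -22461685/ 3245105916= -0.01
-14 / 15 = -0.93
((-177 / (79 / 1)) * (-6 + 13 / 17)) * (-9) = -141777 / 1343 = -105.57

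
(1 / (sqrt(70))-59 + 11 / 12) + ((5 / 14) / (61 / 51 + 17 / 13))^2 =-3763161565 / 64811712 + sqrt(70) / 70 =-57.94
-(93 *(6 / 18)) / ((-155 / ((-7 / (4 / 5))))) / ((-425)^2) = -7 / 722500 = -0.00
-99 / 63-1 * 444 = -3119 / 7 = -445.57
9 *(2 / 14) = 9 / 7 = 1.29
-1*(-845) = 845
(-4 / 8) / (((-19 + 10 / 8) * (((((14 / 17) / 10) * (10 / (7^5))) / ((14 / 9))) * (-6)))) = -285719 / 1917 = -149.04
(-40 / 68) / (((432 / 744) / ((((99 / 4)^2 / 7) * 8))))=-168795 / 238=-709.22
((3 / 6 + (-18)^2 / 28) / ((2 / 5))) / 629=845 / 17612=0.05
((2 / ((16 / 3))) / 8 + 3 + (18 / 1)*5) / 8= 5955 / 512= 11.63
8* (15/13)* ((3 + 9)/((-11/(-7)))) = 10080/143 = 70.49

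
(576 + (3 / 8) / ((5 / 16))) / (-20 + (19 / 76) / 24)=-277056 / 9595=-28.88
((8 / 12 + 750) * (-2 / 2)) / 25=-2252 / 75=-30.03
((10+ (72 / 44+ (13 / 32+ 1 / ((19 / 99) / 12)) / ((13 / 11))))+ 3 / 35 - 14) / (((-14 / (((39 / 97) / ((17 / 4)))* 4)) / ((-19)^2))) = -8841383829 / 17776220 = -497.37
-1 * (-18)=18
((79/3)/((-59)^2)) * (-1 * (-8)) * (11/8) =869/10443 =0.08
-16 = -16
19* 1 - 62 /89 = 1629 /89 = 18.30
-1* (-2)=2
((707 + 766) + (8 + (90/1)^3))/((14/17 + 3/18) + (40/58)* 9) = 2160762798/21289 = 101496.68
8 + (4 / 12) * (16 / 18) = 224 / 27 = 8.30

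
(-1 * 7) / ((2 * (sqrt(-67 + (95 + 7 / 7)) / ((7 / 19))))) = -49 * sqrt(29) / 1102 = -0.24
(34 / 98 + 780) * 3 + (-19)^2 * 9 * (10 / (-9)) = -62179 / 49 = -1268.96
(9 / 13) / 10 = 9 / 130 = 0.07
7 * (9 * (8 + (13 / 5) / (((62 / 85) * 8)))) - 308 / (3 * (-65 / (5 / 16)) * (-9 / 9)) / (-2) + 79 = 11825323 / 19344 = 611.32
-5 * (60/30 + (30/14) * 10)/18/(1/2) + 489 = 29987/63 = 475.98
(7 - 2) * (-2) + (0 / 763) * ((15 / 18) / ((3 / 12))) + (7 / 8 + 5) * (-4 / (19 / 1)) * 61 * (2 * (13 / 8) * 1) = -38791 / 152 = -255.20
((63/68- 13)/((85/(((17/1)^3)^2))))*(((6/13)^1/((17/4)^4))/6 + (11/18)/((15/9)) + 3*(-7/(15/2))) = 65067327929/7800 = 8341965.12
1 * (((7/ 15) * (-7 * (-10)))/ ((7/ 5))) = 70/ 3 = 23.33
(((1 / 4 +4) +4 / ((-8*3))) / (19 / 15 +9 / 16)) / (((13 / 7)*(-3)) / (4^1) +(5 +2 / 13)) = 356720 / 600991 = 0.59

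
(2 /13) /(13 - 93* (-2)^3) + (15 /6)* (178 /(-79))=-4379087 /777439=-5.63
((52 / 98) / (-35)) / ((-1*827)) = 26 / 1418305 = 0.00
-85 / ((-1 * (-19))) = -85 / 19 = -4.47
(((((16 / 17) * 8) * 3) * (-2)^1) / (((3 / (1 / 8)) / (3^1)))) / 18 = -16 / 51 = -0.31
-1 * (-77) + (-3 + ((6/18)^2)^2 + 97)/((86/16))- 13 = 283832/3483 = 81.49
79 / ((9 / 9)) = 79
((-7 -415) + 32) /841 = -390 /841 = -0.46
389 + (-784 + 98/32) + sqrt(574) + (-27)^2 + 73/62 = sqrt(574) + 167767/496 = 362.20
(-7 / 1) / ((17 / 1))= -7 / 17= -0.41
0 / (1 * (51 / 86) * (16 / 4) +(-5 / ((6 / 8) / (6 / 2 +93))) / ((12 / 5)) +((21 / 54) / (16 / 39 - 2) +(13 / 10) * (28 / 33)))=0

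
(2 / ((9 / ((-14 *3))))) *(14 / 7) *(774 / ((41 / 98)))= -1415904 / 41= -34534.24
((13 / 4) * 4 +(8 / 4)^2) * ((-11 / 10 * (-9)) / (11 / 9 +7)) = 15147 / 740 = 20.47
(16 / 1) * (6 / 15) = 32 / 5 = 6.40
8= 8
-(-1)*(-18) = -18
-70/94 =-35/47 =-0.74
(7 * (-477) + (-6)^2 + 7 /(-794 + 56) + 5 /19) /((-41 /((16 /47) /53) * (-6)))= -185244436 /2148121323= -0.09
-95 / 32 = -2.97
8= 8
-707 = -707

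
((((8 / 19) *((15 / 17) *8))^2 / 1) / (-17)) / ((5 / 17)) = -184320 / 104329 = -1.77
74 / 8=37 / 4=9.25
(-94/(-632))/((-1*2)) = -47/632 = -0.07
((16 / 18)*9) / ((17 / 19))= 152 / 17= 8.94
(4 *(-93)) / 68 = -93 / 17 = -5.47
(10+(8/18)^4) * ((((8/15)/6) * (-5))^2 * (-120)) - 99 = -59691793/177147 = -336.96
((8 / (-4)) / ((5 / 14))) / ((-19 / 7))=196 / 95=2.06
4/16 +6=25/4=6.25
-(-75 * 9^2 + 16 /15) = 91109 /15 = 6073.93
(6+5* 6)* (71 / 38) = 1278 / 19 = 67.26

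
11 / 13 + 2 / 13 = 1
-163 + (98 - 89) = -154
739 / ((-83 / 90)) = -66510 / 83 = -801.33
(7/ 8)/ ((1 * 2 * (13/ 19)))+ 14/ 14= 1.64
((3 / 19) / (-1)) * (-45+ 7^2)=-12 / 19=-0.63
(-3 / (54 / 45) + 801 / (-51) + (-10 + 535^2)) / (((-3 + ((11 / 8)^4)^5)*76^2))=0.09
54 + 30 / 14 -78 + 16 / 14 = -145 / 7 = -20.71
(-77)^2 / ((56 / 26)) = 11011 / 4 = 2752.75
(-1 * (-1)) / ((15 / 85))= 17 / 3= 5.67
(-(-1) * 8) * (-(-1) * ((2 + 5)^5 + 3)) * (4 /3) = 537920 /3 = 179306.67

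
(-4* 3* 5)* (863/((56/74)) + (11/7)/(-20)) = -478932/7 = -68418.86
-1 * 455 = -455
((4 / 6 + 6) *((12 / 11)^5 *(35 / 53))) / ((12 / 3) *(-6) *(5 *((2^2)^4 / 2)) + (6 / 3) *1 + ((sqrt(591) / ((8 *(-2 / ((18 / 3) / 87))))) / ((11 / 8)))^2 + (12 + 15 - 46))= -3487795200 / 7884582574297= -0.00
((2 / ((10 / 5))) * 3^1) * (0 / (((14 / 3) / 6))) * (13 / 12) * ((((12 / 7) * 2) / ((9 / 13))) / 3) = 0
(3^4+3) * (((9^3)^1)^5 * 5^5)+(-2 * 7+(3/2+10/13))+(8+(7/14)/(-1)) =702603488272989712445/13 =54046422174845362495.77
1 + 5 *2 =11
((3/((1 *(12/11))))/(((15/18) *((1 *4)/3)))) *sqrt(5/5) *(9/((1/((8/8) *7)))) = 6237/40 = 155.92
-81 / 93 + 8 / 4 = 35 / 31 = 1.13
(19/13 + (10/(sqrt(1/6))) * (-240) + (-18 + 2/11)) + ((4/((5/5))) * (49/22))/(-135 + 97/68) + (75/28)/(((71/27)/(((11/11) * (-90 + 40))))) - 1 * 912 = -2400 * sqrt(6) - 1264420138343/1291075786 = -6858.13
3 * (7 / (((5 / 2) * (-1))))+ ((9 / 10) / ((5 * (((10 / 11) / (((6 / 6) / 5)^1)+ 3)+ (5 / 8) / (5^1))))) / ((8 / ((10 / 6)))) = -18889 / 2250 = -8.40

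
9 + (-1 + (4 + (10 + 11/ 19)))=429/ 19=22.58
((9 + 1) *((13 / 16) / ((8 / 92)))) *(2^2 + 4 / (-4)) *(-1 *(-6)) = 13455 / 8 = 1681.88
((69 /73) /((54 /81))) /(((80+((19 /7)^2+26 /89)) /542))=10636479 /1213333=8.77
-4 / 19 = -0.21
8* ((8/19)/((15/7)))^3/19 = 1404928/439833375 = 0.00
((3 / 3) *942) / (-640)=-471 / 320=-1.47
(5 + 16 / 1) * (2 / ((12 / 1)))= 7 / 2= 3.50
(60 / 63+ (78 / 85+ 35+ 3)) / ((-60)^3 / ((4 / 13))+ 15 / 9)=-71168 / 1253067025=-0.00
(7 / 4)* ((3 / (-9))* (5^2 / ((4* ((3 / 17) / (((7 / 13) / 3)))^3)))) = -294902825 / 76877424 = -3.84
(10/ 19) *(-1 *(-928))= 9280/ 19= 488.42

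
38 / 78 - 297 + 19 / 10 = -114899 / 390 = -294.61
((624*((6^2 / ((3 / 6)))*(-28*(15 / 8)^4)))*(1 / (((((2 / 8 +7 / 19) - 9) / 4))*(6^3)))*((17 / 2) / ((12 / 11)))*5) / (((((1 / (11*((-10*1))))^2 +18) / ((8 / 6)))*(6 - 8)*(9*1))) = -33586953125 / 6098428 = -5507.48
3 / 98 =0.03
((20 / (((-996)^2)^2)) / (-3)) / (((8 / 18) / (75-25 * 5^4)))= 38875 / 164015957376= 0.00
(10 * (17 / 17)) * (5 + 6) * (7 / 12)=385 / 6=64.17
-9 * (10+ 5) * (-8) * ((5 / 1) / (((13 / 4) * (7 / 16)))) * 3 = 1036800 / 91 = 11393.41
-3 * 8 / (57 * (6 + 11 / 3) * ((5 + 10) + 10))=-24 / 13775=-0.00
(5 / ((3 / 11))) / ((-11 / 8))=-40 / 3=-13.33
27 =27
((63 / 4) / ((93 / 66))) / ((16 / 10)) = 3465 / 496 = 6.99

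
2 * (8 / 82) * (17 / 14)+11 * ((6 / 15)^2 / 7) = 3504 / 7175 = 0.49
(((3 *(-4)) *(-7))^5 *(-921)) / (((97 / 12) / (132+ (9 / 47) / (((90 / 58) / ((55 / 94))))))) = -13484798143293818880 / 214273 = -62932792014364.01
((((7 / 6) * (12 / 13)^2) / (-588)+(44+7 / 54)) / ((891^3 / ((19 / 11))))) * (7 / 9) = 4869149 / 58097318250114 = 0.00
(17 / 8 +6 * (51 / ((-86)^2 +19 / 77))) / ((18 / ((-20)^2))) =27417175 / 569511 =48.14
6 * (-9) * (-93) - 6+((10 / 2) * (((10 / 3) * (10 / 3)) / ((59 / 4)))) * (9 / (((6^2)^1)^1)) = 2663996 / 531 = 5016.94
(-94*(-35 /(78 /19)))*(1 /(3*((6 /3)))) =31255 /234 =133.57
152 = 152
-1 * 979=-979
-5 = -5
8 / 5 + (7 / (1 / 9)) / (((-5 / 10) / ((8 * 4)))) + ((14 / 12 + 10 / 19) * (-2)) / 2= -2298293 / 570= -4032.09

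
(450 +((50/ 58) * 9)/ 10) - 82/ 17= 439709/ 986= 445.95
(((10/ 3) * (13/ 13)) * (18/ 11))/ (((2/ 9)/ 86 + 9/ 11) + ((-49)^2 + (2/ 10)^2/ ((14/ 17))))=8127000/ 3578665219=0.00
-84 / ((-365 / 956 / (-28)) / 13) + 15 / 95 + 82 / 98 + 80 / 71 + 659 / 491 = -948657185591071 / 11846290715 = -80080.53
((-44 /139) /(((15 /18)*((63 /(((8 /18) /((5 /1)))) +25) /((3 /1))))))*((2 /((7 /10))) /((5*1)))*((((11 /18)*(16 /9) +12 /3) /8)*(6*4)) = -0.01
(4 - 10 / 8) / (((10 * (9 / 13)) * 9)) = 0.04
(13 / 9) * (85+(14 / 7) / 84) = 46423 / 378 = 122.81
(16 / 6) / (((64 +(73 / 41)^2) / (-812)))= -10919776 / 338739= -32.24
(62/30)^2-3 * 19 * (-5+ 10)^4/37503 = 1037954/312525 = 3.32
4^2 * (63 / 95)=1008 / 95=10.61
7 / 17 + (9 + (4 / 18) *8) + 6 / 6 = 1865 / 153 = 12.19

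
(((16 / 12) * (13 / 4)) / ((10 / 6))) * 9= 117 / 5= 23.40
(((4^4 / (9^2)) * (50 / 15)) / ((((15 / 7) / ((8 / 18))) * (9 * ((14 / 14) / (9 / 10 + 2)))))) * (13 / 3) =2702336 / 885735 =3.05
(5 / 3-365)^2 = 1188100 / 9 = 132011.11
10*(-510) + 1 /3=-15299 /3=-5099.67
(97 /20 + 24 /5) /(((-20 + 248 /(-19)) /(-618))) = 1133103 /6280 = 180.43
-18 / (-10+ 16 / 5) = 2.65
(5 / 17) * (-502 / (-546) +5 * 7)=49030 / 4641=10.56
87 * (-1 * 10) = -870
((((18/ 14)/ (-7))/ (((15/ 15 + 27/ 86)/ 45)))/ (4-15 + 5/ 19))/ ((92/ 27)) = 2977965/ 17319736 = 0.17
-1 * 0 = 0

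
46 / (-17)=-46 / 17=-2.71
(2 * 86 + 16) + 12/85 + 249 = 37157/85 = 437.14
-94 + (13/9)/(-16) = -94.09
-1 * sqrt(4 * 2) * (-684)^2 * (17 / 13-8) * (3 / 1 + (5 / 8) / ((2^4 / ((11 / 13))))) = 12839401449 * sqrt(2) / 676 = 26860437.37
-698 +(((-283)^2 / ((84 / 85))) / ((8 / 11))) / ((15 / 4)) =29017.56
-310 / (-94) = 155 / 47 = 3.30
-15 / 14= -1.07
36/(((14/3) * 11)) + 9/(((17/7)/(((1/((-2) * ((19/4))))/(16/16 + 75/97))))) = 0.48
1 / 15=0.07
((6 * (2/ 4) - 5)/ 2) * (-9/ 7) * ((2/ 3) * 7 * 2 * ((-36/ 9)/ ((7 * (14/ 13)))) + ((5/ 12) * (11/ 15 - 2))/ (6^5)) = -6.37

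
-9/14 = -0.64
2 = 2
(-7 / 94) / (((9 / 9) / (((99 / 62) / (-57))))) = 231 / 110732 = 0.00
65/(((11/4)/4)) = 1040/11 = 94.55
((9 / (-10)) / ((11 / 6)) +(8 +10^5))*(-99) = -49503717 / 5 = -9900743.40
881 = 881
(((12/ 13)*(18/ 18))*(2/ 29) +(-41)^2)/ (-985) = -1.71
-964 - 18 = -982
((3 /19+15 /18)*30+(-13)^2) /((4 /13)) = 12272 /19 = 645.89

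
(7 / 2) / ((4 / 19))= 16.62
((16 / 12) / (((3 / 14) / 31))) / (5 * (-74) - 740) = -868 / 4995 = -0.17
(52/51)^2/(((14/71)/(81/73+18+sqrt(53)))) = 95992 *sqrt(53)/18207+14878760/147679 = 139.13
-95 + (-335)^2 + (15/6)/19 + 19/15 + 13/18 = 95872963/855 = 112132.12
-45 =-45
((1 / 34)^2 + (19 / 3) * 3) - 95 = -87855 / 1156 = -76.00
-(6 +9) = -15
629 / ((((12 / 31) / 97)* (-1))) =-1891403 / 12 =-157616.92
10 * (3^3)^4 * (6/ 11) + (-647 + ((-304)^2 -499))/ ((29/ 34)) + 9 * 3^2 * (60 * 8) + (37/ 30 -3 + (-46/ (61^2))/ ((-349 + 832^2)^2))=3459979328049373296767527/ 1136411513711718750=3044653.53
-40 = -40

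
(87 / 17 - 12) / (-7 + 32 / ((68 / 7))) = 1.86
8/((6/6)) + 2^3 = 16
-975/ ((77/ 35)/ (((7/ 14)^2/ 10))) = -975/ 88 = -11.08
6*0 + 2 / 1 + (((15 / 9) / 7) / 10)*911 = 23.69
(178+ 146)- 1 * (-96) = 420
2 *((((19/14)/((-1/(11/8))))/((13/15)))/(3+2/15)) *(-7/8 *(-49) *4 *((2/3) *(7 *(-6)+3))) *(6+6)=6912675/94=73539.10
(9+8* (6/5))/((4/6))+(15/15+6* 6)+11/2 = 352/5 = 70.40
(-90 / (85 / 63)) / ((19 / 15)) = -52.66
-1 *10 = -10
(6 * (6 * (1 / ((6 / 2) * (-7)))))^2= 144 / 49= 2.94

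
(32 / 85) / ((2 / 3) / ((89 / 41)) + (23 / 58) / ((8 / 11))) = 0.44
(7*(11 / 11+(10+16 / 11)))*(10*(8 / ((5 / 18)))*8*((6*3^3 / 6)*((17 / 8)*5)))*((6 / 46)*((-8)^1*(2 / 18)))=-1690295040 / 253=-6681008.06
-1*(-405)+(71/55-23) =21081/55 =383.29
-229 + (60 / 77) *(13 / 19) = -228.47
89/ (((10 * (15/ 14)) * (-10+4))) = -623/ 450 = -1.38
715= 715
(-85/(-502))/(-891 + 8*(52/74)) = -0.00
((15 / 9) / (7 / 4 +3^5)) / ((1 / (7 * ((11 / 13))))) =140 / 3471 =0.04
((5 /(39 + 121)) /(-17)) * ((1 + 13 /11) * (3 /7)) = -9 /5236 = -0.00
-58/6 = -29/3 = -9.67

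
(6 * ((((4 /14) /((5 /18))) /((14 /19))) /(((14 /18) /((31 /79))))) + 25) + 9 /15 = 4040924 /135485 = 29.83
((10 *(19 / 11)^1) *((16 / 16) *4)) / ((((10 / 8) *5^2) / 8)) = 4864 / 275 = 17.69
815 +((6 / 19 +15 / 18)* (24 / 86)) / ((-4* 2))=2663289 / 3268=814.96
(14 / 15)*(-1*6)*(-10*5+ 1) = 1372 / 5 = 274.40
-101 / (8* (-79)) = 101 / 632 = 0.16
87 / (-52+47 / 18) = -1566 / 889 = -1.76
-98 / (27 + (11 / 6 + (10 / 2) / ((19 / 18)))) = -11172 / 3827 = -2.92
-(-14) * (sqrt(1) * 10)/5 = 28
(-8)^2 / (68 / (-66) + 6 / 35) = -2310 / 31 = -74.52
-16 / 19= -0.84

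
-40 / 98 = -20 / 49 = -0.41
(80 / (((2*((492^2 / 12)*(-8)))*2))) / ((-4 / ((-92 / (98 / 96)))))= -230 / 82369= -0.00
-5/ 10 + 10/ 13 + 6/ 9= 73/ 78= 0.94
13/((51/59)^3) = 2669927/132651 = 20.13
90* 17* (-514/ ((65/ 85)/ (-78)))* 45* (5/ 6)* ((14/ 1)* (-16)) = -673804656000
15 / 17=0.88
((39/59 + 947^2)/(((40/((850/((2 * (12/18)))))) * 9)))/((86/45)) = 33731253375/40592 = 830982.79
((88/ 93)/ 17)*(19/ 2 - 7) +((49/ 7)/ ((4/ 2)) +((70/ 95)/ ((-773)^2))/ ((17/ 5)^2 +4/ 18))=346325477839207/ 95166518591562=3.64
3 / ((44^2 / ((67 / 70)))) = 201 / 135520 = 0.00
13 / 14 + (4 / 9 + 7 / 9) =271 / 126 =2.15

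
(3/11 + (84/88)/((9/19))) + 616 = 40807/66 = 618.29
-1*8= -8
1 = 1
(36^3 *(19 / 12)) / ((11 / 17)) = 114165.82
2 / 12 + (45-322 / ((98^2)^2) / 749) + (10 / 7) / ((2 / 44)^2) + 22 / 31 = 338367126022145 / 458924278008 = 737.30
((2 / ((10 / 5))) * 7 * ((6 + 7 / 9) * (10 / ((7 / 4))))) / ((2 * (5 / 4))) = 976 / 9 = 108.44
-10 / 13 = -0.77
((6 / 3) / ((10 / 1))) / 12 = 1 / 60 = 0.02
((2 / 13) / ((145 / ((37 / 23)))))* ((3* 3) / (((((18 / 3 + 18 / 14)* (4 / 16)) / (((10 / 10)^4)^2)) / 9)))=0.08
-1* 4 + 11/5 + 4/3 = -7/15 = -0.47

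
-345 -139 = -484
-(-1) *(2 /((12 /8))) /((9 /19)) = 2.81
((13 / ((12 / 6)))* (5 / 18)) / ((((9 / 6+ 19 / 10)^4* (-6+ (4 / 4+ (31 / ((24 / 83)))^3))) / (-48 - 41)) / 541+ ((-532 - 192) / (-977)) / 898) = -329497993921200000 / 624099855192387931301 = -0.00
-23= -23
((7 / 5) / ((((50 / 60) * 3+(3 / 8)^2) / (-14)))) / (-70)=448 / 4225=0.11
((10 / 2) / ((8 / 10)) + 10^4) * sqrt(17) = 40025 * sqrt(17) / 4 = 41256.83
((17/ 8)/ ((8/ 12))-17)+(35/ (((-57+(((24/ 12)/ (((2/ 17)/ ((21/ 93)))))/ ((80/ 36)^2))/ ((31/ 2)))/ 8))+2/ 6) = -1073897263/ 58377392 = -18.40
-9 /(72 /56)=-7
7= 7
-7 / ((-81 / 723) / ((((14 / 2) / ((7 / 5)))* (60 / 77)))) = 24100 / 99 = 243.43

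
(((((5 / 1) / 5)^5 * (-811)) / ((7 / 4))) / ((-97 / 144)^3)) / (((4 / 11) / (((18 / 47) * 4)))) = 1917933355008 / 300269417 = 6387.37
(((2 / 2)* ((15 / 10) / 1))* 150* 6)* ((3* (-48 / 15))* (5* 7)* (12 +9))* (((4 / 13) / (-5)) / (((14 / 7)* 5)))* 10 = 7620480 / 13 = 586190.77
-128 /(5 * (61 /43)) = -5504 /305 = -18.05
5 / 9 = 0.56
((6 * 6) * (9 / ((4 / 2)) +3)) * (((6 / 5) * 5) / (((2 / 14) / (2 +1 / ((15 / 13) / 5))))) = 71820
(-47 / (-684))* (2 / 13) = 47 / 4446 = 0.01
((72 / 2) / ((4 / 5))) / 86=45 / 86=0.52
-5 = -5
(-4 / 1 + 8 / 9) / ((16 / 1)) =-0.19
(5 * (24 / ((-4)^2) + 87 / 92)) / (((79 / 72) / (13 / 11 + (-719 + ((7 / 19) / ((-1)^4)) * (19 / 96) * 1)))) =-2558044125 / 319792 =-7999.09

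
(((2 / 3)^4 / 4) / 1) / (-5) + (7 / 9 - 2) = -499 / 405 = -1.23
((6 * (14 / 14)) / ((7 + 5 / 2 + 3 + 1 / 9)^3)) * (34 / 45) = 132192 / 58485415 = 0.00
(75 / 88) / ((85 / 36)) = 135 / 374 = 0.36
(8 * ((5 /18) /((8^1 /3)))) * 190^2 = 30083.33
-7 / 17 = -0.41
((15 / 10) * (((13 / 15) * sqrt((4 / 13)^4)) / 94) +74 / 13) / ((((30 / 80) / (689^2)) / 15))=108115182.64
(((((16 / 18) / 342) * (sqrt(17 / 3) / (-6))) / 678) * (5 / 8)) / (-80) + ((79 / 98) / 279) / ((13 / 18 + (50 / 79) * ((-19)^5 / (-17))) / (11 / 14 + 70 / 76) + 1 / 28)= sqrt(51) / 601022592 + 48168038 / 900437584583719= 0.00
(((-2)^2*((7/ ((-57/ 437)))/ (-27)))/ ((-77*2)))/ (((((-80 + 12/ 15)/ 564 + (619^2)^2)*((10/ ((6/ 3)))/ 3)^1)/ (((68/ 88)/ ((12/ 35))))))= -643195/ 1352573389505764008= -0.00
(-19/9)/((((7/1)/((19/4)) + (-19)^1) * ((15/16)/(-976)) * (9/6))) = -11274752/134865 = -83.60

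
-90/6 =-15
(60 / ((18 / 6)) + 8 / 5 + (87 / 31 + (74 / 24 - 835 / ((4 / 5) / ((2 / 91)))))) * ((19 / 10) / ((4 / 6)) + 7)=151723687 / 3385200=44.82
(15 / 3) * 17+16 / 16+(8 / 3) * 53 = 682 / 3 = 227.33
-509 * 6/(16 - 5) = -3054/11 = -277.64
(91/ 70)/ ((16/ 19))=247/ 160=1.54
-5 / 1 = -5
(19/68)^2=361/4624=0.08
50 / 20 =5 / 2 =2.50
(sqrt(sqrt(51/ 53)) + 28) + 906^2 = 51^(1/ 4)*53^(3/ 4)/ 53 + 820864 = 820864.99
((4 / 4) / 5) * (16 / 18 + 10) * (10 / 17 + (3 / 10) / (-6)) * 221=38857 / 150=259.05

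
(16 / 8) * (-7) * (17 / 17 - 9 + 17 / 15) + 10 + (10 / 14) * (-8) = 10544 / 105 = 100.42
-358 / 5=-71.60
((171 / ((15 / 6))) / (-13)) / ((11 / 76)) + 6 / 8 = -101823 / 2860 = -35.60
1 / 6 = 0.17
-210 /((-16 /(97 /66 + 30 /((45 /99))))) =155855 /176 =885.54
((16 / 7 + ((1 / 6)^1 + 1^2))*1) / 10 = 29 / 84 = 0.35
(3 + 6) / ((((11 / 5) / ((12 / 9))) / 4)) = 240 / 11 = 21.82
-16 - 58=-74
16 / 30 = 8 / 15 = 0.53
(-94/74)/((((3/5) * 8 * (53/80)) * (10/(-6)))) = 470/1961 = 0.24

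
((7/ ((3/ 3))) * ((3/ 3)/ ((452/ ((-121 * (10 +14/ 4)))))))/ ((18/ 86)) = -109263/ 904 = -120.87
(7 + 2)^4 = 6561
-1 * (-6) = 6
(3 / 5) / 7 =0.09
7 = 7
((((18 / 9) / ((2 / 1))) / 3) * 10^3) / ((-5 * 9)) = -7.41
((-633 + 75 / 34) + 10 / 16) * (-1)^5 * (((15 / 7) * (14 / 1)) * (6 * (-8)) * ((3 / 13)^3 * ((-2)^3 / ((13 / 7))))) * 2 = 46649856960 / 485537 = 96078.89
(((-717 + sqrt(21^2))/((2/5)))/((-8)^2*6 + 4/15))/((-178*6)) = 0.00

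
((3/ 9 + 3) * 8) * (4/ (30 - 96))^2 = 320/ 3267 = 0.10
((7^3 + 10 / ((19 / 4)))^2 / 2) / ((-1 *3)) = -19849.61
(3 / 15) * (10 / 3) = 2 / 3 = 0.67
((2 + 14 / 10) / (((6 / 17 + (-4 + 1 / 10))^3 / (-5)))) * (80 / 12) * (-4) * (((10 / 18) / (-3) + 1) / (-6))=73498480000 / 53279263161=1.38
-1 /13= -0.08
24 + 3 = 27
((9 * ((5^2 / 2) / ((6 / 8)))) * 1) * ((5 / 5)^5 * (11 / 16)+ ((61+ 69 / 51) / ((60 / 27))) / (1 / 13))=7455225 / 136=54817.83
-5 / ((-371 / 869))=4345 / 371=11.71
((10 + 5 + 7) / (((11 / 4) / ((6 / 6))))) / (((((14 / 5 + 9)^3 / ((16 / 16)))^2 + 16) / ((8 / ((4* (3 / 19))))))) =4750000 / 126542350923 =0.00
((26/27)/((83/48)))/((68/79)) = 8216/12699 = 0.65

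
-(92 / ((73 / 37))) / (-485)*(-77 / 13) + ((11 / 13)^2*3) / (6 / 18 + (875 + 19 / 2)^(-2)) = 109992745459553 / 18724431229985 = 5.87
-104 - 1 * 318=-422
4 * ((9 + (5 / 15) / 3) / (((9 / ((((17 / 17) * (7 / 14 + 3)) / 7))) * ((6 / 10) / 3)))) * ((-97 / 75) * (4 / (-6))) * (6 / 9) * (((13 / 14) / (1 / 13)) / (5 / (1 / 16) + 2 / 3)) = 2688452 / 3087315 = 0.87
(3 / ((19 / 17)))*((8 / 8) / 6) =0.45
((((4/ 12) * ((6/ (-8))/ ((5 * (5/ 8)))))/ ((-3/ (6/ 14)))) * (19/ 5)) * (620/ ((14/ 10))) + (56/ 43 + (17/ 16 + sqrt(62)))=sqrt(62) + 3640471/ 168560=29.47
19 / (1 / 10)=190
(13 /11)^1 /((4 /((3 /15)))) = 13 /220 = 0.06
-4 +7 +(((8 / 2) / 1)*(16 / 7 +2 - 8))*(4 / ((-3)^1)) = 479 / 21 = 22.81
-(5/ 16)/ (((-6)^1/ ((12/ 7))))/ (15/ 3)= 1/ 56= 0.02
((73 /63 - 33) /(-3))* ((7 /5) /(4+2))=1003 /405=2.48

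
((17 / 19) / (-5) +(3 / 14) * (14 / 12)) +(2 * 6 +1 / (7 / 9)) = 35529 / 2660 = 13.36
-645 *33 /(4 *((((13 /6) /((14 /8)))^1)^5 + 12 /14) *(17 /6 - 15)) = 260790269355 /2245776964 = 116.12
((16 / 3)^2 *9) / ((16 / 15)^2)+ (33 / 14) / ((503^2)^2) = 201642695355183 / 896189757134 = 225.00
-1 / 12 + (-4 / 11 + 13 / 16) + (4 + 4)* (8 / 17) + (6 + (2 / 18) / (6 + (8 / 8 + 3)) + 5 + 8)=3115751 / 134640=23.14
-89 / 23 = -3.87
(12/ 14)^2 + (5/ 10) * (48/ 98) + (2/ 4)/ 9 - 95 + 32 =-61.96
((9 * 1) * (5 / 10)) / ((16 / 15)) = 135 / 32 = 4.22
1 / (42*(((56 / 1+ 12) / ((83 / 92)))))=83 / 262752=0.00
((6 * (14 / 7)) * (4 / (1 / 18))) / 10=432 / 5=86.40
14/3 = 4.67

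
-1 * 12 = -12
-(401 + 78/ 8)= -410.75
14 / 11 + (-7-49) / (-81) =1750 / 891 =1.96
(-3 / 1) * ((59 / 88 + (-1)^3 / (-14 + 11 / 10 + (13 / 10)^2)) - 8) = 2142735 / 98648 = 21.72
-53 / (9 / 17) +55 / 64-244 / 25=-1569769 / 14400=-109.01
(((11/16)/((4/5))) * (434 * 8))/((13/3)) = 35805/52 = 688.56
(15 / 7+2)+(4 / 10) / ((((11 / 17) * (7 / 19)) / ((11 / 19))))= 179 / 35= 5.11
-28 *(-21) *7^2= 28812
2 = 2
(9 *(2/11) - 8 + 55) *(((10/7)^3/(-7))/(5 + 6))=-535000/290521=-1.84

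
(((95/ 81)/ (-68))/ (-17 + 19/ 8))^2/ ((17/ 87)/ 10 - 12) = -10469000/ 90180177763221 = -0.00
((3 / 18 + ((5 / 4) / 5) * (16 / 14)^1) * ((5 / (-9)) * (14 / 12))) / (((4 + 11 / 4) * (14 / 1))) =-95 / 30618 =-0.00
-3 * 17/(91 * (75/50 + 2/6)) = -306/1001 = -0.31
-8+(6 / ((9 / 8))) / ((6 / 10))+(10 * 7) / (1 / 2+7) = 92 / 9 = 10.22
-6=-6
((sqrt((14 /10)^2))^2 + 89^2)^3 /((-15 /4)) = -31084394164596896 /234375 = -132626748435.61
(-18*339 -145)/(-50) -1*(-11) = 6797/50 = 135.94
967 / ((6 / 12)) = 1934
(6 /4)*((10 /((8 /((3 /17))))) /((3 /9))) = 135 /136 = 0.99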